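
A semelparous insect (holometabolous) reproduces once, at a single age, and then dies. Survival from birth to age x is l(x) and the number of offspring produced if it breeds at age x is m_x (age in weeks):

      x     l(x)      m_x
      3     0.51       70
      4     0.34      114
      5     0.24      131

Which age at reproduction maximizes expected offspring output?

4

Expected offspring if breeding at age x = l(x) × m_x:
  age 3: 0.51 × 70 = 35.700
  age 4: 0.34 × 114 = 38.760
  age 5: 0.24 × 131 = 31.440
Maximum at age 4 (38.760).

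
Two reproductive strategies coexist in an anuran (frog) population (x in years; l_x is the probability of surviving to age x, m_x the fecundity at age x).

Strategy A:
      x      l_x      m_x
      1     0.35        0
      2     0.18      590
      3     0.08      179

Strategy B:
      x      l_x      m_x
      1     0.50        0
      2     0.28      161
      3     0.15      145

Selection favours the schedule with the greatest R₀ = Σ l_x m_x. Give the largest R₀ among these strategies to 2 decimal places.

120.52

Strategy A: R₀ = 0.35×0 + 0.18×590 + 0.08×179 = 120.5200
Strategy B: R₀ = 0.50×0 + 0.28×161 + 0.15×145 = 66.8300
Highest R₀: strategy A with 120.5200.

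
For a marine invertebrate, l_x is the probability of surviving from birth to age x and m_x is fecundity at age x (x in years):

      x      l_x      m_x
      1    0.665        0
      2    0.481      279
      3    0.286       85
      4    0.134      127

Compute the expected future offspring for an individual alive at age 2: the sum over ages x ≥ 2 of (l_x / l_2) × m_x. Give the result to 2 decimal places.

l_2 = 0.481. Conditional survival from age 2 to x is l_x / l_2.
  x=2: (0.481/0.481) × 279 = 279.0000
  x=3: (0.286/0.481) × 85 = 50.5405
  x=4: (0.134/0.481) × 127 = 35.3805
Sum = 279.0000 + 50.5405 + 35.3805 = 364.9210

364.92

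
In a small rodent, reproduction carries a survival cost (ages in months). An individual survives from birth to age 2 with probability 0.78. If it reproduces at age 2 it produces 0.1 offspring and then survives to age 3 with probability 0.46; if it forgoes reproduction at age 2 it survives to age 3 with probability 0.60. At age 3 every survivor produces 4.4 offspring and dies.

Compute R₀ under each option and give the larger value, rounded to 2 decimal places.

2.06

breed at age 2: R₀ = 0.78 × (0.1 + 0.46 × 4.4) = 0.78 × 2.1240 = 1.6567
delay to age 3: R₀ = 0.78 × (0.60 × 4.4) = 0.78 × 2.6400 = 2.0592
Higher: delay to age 3 (2.0592).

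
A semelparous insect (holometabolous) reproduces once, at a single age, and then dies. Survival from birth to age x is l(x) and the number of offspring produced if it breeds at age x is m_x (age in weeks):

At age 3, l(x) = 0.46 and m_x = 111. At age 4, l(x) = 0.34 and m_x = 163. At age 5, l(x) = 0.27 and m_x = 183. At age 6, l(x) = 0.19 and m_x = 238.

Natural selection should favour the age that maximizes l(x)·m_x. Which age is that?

4

Expected offspring if breeding at age x = l(x) × m_x:
  age 3: 0.46 × 111 = 51.060
  age 4: 0.34 × 163 = 55.420
  age 5: 0.27 × 183 = 49.410
  age 6: 0.19 × 238 = 45.220
Maximum at age 4 (55.420).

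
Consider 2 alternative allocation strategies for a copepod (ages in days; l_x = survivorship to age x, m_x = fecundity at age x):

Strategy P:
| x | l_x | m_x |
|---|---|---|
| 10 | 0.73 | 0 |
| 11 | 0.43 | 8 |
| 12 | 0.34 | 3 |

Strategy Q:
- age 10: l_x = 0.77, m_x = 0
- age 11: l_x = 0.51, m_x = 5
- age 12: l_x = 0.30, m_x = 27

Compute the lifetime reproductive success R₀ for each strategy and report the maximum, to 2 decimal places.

10.65

Strategy P: R₀ = 0.73×0 + 0.43×8 + 0.34×3 = 4.4600
Strategy Q: R₀ = 0.77×0 + 0.51×5 + 0.30×27 = 10.6500
Highest R₀: strategy Q with 10.6500.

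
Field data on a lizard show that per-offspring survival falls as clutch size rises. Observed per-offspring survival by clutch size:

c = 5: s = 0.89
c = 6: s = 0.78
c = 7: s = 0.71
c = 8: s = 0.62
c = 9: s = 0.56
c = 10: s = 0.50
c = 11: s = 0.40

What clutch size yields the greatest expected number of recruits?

Expected recruits = c × s(c):
  c=5: 5 × 0.89 = 4.450
  c=6: 6 × 0.78 = 4.680
  c=7: 7 × 0.71 = 4.970
  c=8: 8 × 0.62 = 4.960
  c=9: 9 × 0.56 = 5.040
  c=10: 10 × 0.50 = 5.000
  c=11: 11 × 0.40 = 4.400
Maximum at c = 9 (5.040 recruits).

9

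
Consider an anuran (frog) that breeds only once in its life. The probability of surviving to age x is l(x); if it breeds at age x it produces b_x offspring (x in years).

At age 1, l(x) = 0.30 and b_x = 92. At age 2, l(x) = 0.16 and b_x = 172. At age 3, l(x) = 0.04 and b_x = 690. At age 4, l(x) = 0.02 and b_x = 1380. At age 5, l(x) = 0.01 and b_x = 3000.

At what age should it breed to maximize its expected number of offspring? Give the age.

5

Expected offspring if breeding at age x = l(x) × b_x:
  age 1: 0.30 × 92 = 27.600
  age 2: 0.16 × 172 = 27.520
  age 3: 0.04 × 690 = 27.600
  age 4: 0.02 × 1380 = 27.600
  age 5: 0.01 × 3000 = 30.000
Maximum at age 5 (30.000).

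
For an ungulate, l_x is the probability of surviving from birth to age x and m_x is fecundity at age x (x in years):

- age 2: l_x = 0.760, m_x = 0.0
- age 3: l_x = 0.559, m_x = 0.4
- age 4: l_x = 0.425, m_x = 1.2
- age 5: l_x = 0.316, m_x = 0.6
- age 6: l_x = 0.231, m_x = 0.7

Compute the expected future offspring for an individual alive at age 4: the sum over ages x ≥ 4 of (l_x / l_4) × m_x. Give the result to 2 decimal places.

l_4 = 0.425. Conditional survival from age 4 to x is l_x / l_4.
  x=4: (0.425/0.425) × 1.2 = 1.2000
  x=5: (0.316/0.425) × 0.6 = 0.4461
  x=6: (0.231/0.425) × 0.7 = 0.3805
Sum = 1.2000 + 0.4461 + 0.3805 = 2.0266

2.03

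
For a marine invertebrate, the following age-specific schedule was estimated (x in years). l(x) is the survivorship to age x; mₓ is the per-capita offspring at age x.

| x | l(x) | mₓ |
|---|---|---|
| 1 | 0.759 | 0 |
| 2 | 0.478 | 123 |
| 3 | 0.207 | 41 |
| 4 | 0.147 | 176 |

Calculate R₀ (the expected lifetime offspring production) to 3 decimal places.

R₀ = Σ l(x) mₓ:
  age 1: 0.759 × 0 = 0.0000
  age 2: 0.478 × 123 = 58.7940
  age 3: 0.207 × 41 = 8.4870
  age 4: 0.147 × 176 = 25.8720
R₀ = 0.0000 + 58.7940 + 8.4870 + 25.8720 = 93.1530

93.153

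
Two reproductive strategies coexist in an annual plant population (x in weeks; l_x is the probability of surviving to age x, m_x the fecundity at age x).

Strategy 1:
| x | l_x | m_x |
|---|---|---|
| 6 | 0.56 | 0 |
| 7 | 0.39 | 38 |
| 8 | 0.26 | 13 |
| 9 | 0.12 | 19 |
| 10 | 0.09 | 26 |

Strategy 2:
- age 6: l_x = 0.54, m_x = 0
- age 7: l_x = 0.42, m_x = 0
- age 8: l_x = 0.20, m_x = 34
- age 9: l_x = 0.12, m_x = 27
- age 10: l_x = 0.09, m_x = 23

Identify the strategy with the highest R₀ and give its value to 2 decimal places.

Strategy 1: R₀ = 0.56×0 + 0.39×38 + 0.26×13 + 0.12×19 + 0.09×26 = 22.8200
Strategy 2: R₀ = 0.54×0 + 0.42×0 + 0.20×34 + 0.12×27 + 0.09×23 = 12.1100
Highest R₀: strategy 1 with 22.8200.

22.82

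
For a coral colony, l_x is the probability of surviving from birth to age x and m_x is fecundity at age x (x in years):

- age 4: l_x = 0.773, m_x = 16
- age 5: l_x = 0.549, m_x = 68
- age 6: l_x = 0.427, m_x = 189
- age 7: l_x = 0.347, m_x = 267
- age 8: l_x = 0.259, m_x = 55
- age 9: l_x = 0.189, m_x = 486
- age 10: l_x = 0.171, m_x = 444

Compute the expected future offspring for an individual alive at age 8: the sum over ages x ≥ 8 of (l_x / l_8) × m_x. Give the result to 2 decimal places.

l_8 = 0.259. Conditional survival from age 8 to x is l_x / l_8.
  x=8: (0.259/0.259) × 55 = 55.0000
  x=9: (0.189/0.259) × 486 = 354.6486
  x=10: (0.171/0.259) × 444 = 293.1429
Sum = 55.0000 + 354.6486 + 293.1429 = 702.7915

702.79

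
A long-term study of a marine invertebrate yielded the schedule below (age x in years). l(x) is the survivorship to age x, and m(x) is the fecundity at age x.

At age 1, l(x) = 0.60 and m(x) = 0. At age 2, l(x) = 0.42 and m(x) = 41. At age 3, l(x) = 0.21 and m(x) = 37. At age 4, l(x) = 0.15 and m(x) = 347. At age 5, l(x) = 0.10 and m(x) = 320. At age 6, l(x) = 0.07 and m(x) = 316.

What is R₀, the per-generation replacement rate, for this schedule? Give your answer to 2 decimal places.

131.16

R₀ = Σ l(x) m(x):
  age 1: 0.60 × 0 = 0.0000
  age 2: 0.42 × 41 = 17.2200
  age 3: 0.21 × 37 = 7.7700
  age 4: 0.15 × 347 = 52.0500
  age 5: 0.10 × 320 = 32.0000
  age 6: 0.07 × 316 = 22.1200
R₀ = 0.0000 + 17.2200 + 7.7700 + 52.0500 + 32.0000 + 22.1200 = 131.1600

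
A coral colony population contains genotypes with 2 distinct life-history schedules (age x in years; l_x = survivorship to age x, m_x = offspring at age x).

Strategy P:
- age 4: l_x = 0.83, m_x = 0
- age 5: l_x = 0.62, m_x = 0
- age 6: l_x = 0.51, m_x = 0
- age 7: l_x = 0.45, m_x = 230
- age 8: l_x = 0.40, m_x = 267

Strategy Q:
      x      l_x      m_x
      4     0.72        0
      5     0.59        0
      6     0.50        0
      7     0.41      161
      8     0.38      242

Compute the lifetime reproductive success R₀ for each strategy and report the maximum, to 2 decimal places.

210.30

Strategy P: R₀ = 0.83×0 + 0.62×0 + 0.51×0 + 0.45×230 + 0.40×267 = 210.3000
Strategy Q: R₀ = 0.72×0 + 0.59×0 + 0.50×0 + 0.41×161 + 0.38×242 = 157.9700
Highest R₀: strategy P with 210.3000.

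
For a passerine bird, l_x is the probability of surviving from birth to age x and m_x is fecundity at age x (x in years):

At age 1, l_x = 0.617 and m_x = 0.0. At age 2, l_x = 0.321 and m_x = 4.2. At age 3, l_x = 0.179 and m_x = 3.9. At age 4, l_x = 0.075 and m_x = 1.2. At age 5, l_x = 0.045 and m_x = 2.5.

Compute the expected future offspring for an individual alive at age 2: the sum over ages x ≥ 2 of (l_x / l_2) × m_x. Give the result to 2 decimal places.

7.01

l_2 = 0.321. Conditional survival from age 2 to x is l_x / l_2.
  x=2: (0.321/0.321) × 4.2 = 4.2000
  x=3: (0.179/0.321) × 3.9 = 2.1748
  x=4: (0.075/0.321) × 1.2 = 0.2804
  x=5: (0.045/0.321) × 2.5 = 0.3505
Sum = 4.2000 + 2.1748 + 0.2804 + 0.3505 = 7.0056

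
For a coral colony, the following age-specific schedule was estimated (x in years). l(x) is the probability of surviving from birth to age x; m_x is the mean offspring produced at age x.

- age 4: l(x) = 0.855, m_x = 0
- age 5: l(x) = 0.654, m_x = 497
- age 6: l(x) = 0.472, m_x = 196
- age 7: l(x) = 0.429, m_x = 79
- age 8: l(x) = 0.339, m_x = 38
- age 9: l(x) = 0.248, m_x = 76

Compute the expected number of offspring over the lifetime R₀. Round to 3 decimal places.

R₀ = Σ l(x) m_x:
  age 4: 0.855 × 0 = 0.0000
  age 5: 0.654 × 497 = 325.0380
  age 6: 0.472 × 196 = 92.5120
  age 7: 0.429 × 79 = 33.8910
  age 8: 0.339 × 38 = 12.8820
  age 9: 0.248 × 76 = 18.8480
R₀ = 0.0000 + 325.0380 + 92.5120 + 33.8910 + 12.8820 + 18.8480 = 483.1710

483.171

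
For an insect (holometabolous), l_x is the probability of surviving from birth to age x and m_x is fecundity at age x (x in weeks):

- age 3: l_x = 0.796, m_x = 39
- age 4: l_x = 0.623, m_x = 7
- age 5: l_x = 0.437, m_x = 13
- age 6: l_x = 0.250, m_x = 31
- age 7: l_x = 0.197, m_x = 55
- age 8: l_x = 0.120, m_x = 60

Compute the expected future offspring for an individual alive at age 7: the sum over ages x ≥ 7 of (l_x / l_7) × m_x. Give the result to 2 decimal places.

91.55

l_7 = 0.197. Conditional survival from age 7 to x is l_x / l_7.
  x=7: (0.197/0.197) × 55 = 55.0000
  x=8: (0.120/0.197) × 60 = 36.5482
Sum = 55.0000 + 36.5482 = 91.5482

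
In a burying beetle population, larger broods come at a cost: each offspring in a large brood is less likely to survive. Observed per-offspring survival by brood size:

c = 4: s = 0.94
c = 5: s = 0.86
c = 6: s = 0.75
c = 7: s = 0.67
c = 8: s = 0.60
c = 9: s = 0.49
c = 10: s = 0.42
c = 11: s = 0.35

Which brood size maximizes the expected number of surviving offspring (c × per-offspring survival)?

8

Expected surviving offspring = c × s(c):
  c=4: 4 × 0.94 = 3.760
  c=5: 5 × 0.86 = 4.300
  c=6: 6 × 0.75 = 4.500
  c=7: 7 × 0.67 = 4.690
  c=8: 8 × 0.60 = 4.800
  c=9: 9 × 0.49 = 4.410
  c=10: 10 × 0.42 = 4.200
  c=11: 11 × 0.35 = 3.850
Maximum at c = 8 (4.800 surviving offspring).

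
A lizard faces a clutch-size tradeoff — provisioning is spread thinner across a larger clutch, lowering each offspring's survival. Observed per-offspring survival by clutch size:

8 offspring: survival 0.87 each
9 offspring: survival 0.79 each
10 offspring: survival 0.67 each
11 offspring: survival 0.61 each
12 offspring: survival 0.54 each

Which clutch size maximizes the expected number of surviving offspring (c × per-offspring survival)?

9

Expected surviving offspring = c × s(c):
  c=8: 8 × 0.87 = 6.960
  c=9: 9 × 0.79 = 7.110
  c=10: 10 × 0.67 = 6.700
  c=11: 11 × 0.61 = 6.710
  c=12: 12 × 0.54 = 6.480
Maximum at c = 9 (7.110 surviving offspring).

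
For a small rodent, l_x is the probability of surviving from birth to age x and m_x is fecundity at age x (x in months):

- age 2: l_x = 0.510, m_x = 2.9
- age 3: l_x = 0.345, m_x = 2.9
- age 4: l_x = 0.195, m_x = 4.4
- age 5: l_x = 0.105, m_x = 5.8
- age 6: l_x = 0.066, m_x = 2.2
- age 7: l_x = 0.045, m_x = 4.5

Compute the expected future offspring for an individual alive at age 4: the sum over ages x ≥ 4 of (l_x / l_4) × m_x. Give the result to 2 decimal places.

9.31

l_4 = 0.195. Conditional survival from age 4 to x is l_x / l_4.
  x=4: (0.195/0.195) × 4.4 = 4.4000
  x=5: (0.105/0.195) × 5.8 = 3.1231
  x=6: (0.066/0.195) × 2.2 = 0.7446
  x=7: (0.045/0.195) × 4.5 = 1.0385
Sum = 4.4000 + 3.1231 + 0.7446 + 1.0385 = 9.3062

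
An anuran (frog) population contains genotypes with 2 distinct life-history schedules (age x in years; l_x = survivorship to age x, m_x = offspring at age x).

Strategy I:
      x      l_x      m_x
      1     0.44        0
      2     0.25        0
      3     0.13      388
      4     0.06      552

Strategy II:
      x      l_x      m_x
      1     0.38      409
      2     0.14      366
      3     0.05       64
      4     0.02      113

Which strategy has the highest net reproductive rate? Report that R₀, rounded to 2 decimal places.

Strategy I: R₀ = 0.44×0 + 0.25×0 + 0.13×388 + 0.06×552 = 83.5600
Strategy II: R₀ = 0.38×409 + 0.14×366 + 0.05×64 + 0.02×113 = 212.1200
Highest R₀: strategy II with 212.1200.

212.12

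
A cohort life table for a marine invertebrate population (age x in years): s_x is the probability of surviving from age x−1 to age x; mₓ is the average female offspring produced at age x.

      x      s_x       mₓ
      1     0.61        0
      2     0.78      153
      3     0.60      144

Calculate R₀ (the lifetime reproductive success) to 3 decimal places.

Survivorship from birth: l_x = s_1·s_2·…·s_x.
  l_1 = 0.61000
  l_2 = 0.47580
  l_3 = 0.28548
R₀ = Σ l_x mₓ:
  age 1: 0.61000 × 0 = 0.0000
  age 2: 0.47580 × 153 = 72.7974
  age 3: 0.28548 × 144 = 41.1091
R₀ = 0.0000 + 72.7974 + 41.1091 = 113.9065

113.907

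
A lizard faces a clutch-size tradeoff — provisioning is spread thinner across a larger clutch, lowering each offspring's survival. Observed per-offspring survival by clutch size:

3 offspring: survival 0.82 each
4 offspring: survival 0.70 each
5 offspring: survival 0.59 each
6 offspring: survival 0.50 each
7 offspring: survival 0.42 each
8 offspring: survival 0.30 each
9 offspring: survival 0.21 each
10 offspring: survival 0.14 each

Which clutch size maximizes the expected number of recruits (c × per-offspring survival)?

Expected recruits = c × s(c):
  c=3: 3 × 0.82 = 2.460
  c=4: 4 × 0.70 = 2.800
  c=5: 5 × 0.59 = 2.950
  c=6: 6 × 0.50 = 3.000
  c=7: 7 × 0.42 = 2.940
  c=8: 8 × 0.30 = 2.400
  c=9: 9 × 0.21 = 1.890
  c=10: 10 × 0.14 = 1.400
Maximum at c = 6 (3.000 recruits).

6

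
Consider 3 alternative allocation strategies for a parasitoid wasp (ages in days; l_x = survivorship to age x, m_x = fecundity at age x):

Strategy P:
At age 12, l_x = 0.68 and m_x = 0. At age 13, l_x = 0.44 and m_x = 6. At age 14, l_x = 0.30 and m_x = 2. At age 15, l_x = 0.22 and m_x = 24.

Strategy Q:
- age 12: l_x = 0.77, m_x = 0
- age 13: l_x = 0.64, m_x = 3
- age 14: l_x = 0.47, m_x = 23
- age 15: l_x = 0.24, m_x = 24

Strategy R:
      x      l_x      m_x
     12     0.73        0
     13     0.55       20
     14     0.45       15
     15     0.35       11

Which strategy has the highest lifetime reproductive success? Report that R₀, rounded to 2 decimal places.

21.60

Strategy P: R₀ = 0.68×0 + 0.44×6 + 0.30×2 + 0.22×24 = 8.5200
Strategy Q: R₀ = 0.77×0 + 0.64×3 + 0.47×23 + 0.24×24 = 18.4900
Strategy R: R₀ = 0.73×0 + 0.55×20 + 0.45×15 + 0.35×11 = 21.6000
Highest R₀: strategy R with 21.6000.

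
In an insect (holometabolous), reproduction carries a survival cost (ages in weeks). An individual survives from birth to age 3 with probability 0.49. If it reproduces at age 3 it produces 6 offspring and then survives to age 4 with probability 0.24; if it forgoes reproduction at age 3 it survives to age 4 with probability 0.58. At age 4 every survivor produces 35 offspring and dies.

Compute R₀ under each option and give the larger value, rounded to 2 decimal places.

9.95

breed at age 3: R₀ = 0.49 × (6 + 0.24 × 35) = 0.49 × 14.4000 = 7.0560
delay to age 4: R₀ = 0.49 × (0.58 × 35) = 0.49 × 20.3000 = 9.9470
Higher: delay to age 4 (9.9470).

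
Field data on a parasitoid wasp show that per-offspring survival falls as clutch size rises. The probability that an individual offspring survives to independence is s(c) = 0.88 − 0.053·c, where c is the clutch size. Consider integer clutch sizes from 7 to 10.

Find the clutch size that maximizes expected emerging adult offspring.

8

Expected emerging adult offspring = c × s(c):
  c=7: 7 × 0.509 = 3.563
  c=8: 8 × 0.456 = 3.648
  c=9: 9 × 0.403 = 3.627
  c=10: 10 × 0.350 = 3.500
Maximum at c = 8 (3.648 emerging adult offspring).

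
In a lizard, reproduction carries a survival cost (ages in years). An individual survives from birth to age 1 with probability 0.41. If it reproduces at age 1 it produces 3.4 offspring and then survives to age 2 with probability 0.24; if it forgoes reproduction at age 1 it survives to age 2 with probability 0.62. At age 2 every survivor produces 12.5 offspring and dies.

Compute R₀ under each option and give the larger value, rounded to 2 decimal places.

breed at age 1: R₀ = 0.41 × (3.4 + 0.24 × 12.5) = 0.41 × 6.4000 = 2.6240
delay to age 2: R₀ = 0.41 × (0.62 × 12.5) = 0.41 × 7.7500 = 3.1775
Higher: delay to age 2 (3.1775).

3.18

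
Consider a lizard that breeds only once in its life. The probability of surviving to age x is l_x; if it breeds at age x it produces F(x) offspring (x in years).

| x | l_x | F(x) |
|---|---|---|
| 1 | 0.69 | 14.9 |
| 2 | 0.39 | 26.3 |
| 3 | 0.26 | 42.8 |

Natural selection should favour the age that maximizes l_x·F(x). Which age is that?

Expected offspring if breeding at age x = l_x × F(x):
  age 1: 0.69 × 14.9 = 10.281
  age 2: 0.39 × 26.3 = 10.257
  age 3: 0.26 × 42.8 = 11.128
Maximum at age 3 (11.128).

3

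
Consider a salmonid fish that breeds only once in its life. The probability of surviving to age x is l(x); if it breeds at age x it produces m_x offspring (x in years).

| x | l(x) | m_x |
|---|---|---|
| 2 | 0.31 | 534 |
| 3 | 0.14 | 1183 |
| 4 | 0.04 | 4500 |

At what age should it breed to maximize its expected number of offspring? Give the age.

Expected offspring if breeding at age x = l(x) × m_x:
  age 2: 0.31 × 534 = 165.540
  age 3: 0.14 × 1183 = 165.620
  age 4: 0.04 × 4500 = 180.000
Maximum at age 4 (180.000).

4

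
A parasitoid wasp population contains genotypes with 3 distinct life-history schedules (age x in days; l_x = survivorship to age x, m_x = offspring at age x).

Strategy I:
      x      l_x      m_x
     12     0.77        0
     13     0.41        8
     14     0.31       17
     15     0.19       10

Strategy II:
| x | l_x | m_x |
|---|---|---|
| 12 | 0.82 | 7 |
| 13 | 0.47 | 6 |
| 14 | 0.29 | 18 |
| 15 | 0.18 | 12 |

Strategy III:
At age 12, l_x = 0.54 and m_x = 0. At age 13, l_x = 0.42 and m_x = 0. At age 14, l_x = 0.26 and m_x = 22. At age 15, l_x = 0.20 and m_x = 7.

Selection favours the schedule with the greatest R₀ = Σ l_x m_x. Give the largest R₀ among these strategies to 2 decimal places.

Strategy I: R₀ = 0.77×0 + 0.41×8 + 0.31×17 + 0.19×10 = 10.4500
Strategy II: R₀ = 0.82×7 + 0.47×6 + 0.29×18 + 0.18×12 = 15.9400
Strategy III: R₀ = 0.54×0 + 0.42×0 + 0.26×22 + 0.20×7 = 7.1200
Highest R₀: strategy II with 15.9400.

15.94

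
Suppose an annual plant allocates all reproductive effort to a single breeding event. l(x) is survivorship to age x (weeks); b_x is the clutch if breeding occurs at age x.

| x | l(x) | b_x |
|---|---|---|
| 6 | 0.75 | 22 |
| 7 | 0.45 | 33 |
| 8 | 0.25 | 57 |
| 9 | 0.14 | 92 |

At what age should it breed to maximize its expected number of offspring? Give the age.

Expected offspring if breeding at age x = l(x) × b_x:
  age 6: 0.75 × 22 = 16.500
  age 7: 0.45 × 33 = 14.850
  age 8: 0.25 × 57 = 14.250
  age 9: 0.14 × 92 = 12.880
Maximum at age 6 (16.500).

6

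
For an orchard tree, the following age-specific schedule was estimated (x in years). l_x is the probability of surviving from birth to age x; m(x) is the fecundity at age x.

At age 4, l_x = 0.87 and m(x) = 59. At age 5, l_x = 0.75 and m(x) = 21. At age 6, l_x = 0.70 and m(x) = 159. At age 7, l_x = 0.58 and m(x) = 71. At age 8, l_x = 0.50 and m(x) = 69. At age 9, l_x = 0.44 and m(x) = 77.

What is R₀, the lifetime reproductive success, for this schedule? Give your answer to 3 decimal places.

287.940

R₀ = Σ l_x m(x):
  age 4: 0.87 × 59 = 51.3300
  age 5: 0.75 × 21 = 15.7500
  age 6: 0.70 × 159 = 111.3000
  age 7: 0.58 × 71 = 41.1800
  age 8: 0.50 × 69 = 34.5000
  age 9: 0.44 × 77 = 33.8800
R₀ = 51.3300 + 15.7500 + 111.3000 + 41.1800 + 34.5000 + 33.8800 = 287.9400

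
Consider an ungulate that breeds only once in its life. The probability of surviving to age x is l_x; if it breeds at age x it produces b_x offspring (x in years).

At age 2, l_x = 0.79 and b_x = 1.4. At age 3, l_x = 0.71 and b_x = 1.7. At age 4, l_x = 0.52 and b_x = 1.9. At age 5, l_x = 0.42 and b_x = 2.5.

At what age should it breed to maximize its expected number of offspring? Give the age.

3

Expected offspring if breeding at age x = l_x × b_x:
  age 2: 0.79 × 1.4 = 1.106
  age 3: 0.71 × 1.7 = 1.207
  age 4: 0.52 × 1.9 = 0.988
  age 5: 0.42 × 2.5 = 1.050
Maximum at age 3 (1.207).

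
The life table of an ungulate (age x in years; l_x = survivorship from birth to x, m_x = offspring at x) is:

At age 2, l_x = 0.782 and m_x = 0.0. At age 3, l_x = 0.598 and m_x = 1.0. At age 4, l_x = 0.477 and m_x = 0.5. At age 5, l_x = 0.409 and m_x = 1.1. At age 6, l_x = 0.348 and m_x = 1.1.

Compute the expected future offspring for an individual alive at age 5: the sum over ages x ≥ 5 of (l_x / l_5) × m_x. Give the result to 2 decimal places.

2.04

l_5 = 0.409. Conditional survival from age 5 to x is l_x / l_5.
  x=5: (0.409/0.409) × 1.1 = 1.1000
  x=6: (0.348/0.409) × 1.1 = 0.9359
Sum = 1.1000 + 0.9359 = 2.0359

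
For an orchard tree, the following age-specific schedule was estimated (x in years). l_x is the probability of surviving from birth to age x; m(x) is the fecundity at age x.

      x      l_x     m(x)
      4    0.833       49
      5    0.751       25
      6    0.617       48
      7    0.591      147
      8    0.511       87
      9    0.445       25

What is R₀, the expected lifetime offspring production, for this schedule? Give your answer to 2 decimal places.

231.67

R₀ = Σ l_x m(x):
  age 4: 0.833 × 49 = 40.8170
  age 5: 0.751 × 25 = 18.7750
  age 6: 0.617 × 48 = 29.6160
  age 7: 0.591 × 147 = 86.8770
  age 8: 0.511 × 87 = 44.4570
  age 9: 0.445 × 25 = 11.1250
R₀ = 40.8170 + 18.7750 + 29.6160 + 86.8770 + 44.4570 + 11.1250 = 231.6670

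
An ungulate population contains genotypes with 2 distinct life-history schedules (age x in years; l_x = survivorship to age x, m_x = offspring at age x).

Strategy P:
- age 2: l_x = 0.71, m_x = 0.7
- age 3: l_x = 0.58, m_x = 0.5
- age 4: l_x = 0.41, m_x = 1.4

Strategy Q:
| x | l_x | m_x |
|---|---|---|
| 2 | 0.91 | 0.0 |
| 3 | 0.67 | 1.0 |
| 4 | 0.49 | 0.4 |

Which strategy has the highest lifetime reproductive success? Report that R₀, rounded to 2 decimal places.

Strategy P: R₀ = 0.71×0.7 + 0.58×0.5 + 0.41×1.4 = 1.3610
Strategy Q: R₀ = 0.91×0.0 + 0.67×1.0 + 0.49×0.4 = 0.8660
Highest R₀: strategy P with 1.3610.

1.36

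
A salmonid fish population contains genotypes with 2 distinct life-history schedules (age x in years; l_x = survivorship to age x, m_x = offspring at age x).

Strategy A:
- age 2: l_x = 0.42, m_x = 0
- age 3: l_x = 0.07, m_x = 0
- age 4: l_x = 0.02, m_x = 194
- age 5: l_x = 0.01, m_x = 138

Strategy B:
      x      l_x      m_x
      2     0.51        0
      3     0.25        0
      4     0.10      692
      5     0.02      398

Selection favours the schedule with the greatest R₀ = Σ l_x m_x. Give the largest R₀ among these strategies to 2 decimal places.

Strategy A: R₀ = 0.42×0 + 0.07×0 + 0.02×194 + 0.01×138 = 5.2600
Strategy B: R₀ = 0.51×0 + 0.25×0 + 0.10×692 + 0.02×398 = 77.1600
Highest R₀: strategy B with 77.1600.

77.16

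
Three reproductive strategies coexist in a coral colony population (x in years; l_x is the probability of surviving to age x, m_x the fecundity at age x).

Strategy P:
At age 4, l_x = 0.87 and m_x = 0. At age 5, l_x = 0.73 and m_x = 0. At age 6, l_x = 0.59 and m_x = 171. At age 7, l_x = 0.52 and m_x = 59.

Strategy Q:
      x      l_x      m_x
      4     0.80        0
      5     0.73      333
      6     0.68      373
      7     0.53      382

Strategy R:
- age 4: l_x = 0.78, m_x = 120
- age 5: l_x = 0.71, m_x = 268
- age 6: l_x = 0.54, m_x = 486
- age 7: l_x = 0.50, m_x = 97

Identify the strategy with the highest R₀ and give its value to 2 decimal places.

Strategy P: R₀ = 0.87×0 + 0.73×0 + 0.59×171 + 0.52×59 = 131.5700
Strategy Q: R₀ = 0.80×0 + 0.73×333 + 0.68×373 + 0.53×382 = 699.1900
Strategy R: R₀ = 0.78×120 + 0.71×268 + 0.54×486 + 0.50×97 = 594.8200
Highest R₀: strategy Q with 699.1900.

699.19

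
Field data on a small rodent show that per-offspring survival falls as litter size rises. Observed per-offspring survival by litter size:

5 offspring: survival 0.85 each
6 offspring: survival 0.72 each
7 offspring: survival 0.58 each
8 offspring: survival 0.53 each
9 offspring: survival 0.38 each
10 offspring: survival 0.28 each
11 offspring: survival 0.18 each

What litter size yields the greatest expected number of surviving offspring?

Expected surviving offspring = c × s(c):
  c=5: 5 × 0.85 = 4.250
  c=6: 6 × 0.72 = 4.320
  c=7: 7 × 0.58 = 4.060
  c=8: 8 × 0.53 = 4.240
  c=9: 9 × 0.38 = 3.420
  c=10: 10 × 0.28 = 2.800
  c=11: 11 × 0.18 = 1.980
Maximum at c = 6 (4.320 surviving offspring).

6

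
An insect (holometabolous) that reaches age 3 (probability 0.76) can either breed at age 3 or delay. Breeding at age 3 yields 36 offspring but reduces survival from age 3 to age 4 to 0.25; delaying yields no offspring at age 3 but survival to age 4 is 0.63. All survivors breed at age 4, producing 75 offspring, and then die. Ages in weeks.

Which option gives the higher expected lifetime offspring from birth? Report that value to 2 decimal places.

41.61

breed at age 3: R₀ = 0.76 × (36 + 0.25 × 75) = 0.76 × 54.7500 = 41.6100
delay to age 4: R₀ = 0.76 × (0.63 × 75) = 0.76 × 47.2500 = 35.9100
Higher: breed at age 3 (41.6100).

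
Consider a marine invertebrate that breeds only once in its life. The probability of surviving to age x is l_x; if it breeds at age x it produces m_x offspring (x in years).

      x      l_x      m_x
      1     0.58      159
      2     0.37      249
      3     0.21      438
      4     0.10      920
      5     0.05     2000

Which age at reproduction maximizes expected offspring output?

Expected offspring if breeding at age x = l_x × m_x:
  age 1: 0.58 × 159 = 92.220
  age 2: 0.37 × 249 = 92.130
  age 3: 0.21 × 438 = 91.980
  age 4: 0.10 × 920 = 92.000
  age 5: 0.05 × 2000 = 100.000
Maximum at age 5 (100.000).

5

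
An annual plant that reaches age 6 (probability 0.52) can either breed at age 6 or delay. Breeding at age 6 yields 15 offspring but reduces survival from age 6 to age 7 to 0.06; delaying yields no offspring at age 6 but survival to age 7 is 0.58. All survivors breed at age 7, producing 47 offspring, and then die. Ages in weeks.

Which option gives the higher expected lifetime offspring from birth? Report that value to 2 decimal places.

14.18

breed at age 6: R₀ = 0.52 × (15 + 0.06 × 47) = 0.52 × 17.8200 = 9.2664
delay to age 7: R₀ = 0.52 × (0.58 × 47) = 0.52 × 27.2600 = 14.1752
Higher: delay to age 7 (14.1752).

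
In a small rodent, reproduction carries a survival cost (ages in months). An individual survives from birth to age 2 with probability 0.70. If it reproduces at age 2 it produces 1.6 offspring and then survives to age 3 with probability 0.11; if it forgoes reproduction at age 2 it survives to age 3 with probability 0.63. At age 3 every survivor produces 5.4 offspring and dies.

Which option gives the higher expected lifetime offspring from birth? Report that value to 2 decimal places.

breed at age 2: R₀ = 0.70 × (1.6 + 0.11 × 5.4) = 0.70 × 2.1940 = 1.5358
delay to age 3: R₀ = 0.70 × (0.63 × 5.4) = 0.70 × 3.4020 = 2.3814
Higher: delay to age 3 (2.3814).

2.38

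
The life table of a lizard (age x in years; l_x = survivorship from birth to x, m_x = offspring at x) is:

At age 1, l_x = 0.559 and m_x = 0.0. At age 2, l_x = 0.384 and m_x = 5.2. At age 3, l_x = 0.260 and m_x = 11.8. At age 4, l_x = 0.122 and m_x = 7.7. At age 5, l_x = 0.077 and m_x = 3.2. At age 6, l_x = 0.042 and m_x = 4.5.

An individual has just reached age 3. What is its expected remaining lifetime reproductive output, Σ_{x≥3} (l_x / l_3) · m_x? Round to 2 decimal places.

l_3 = 0.260. Conditional survival from age 3 to x is l_x / l_3.
  x=3: (0.260/0.260) × 11.8 = 11.8000
  x=4: (0.122/0.260) × 7.7 = 3.6131
  x=5: (0.077/0.260) × 3.2 = 0.9477
  x=6: (0.042/0.260) × 4.5 = 0.7269
Sum = 11.8000 + 3.6131 + 0.9477 + 0.7269 = 17.0877

17.09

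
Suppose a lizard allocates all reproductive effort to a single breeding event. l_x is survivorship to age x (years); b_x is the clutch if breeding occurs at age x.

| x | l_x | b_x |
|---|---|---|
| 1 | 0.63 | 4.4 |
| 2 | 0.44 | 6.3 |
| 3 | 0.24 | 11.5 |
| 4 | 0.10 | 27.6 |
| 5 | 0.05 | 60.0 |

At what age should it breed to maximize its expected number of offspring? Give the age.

Expected offspring if breeding at age x = l_x × b_x:
  age 1: 0.63 × 4.4 = 2.772
  age 2: 0.44 × 6.3 = 2.772
  age 3: 0.24 × 11.5 = 2.760
  age 4: 0.10 × 27.6 = 2.760
  age 5: 0.05 × 60.0 = 3.000
Maximum at age 5 (3.000).

5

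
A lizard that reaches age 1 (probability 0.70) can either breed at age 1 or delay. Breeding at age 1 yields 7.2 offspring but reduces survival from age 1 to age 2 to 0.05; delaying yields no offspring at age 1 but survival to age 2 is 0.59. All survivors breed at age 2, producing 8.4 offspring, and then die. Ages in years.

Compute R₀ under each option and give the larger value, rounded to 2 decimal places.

5.33

breed at age 1: R₀ = 0.70 × (7.2 + 0.05 × 8.4) = 0.70 × 7.6200 = 5.3340
delay to age 2: R₀ = 0.70 × (0.59 × 8.4) = 0.70 × 4.9560 = 3.4692
Higher: breed at age 1 (5.3340).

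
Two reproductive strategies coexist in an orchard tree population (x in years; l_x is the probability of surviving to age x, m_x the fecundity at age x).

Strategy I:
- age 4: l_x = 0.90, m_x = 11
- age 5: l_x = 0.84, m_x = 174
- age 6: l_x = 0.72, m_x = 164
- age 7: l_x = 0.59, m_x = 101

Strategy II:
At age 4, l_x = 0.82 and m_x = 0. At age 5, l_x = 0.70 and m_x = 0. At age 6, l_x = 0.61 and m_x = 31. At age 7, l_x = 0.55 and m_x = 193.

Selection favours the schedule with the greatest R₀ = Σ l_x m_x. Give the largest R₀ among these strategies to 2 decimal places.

Strategy I: R₀ = 0.90×11 + 0.84×174 + 0.72×164 + 0.59×101 = 333.7300
Strategy II: R₀ = 0.82×0 + 0.70×0 + 0.61×31 + 0.55×193 = 125.0600
Highest R₀: strategy I with 333.7300.

333.73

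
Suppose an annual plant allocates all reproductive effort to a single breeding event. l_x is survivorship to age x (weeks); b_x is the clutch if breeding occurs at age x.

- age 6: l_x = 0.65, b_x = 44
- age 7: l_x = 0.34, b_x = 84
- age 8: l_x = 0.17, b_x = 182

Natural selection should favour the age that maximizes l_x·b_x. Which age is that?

Expected offspring if breeding at age x = l_x × b_x:
  age 6: 0.65 × 44 = 28.600
  age 7: 0.34 × 84 = 28.560
  age 8: 0.17 × 182 = 30.940
Maximum at age 8 (30.940).

8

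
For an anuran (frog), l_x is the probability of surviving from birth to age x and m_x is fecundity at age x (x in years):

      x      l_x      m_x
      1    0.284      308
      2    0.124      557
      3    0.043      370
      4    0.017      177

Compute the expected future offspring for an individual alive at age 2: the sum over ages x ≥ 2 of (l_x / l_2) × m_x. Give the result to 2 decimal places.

l_2 = 0.124. Conditional survival from age 2 to x is l_x / l_2.
  x=2: (0.124/0.124) × 557 = 557.0000
  x=3: (0.043/0.124) × 370 = 128.3065
  x=4: (0.017/0.124) × 177 = 24.2661
Sum = 557.0000 + 128.3065 + 24.2661 = 709.5726

709.57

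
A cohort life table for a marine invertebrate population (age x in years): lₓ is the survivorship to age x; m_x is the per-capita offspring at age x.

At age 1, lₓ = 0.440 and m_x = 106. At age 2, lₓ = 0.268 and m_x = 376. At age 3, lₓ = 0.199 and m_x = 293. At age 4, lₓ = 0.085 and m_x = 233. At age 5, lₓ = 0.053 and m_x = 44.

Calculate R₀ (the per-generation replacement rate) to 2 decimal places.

R₀ = Σ lₓ m_x:
  age 1: 0.440 × 106 = 46.6400
  age 2: 0.268 × 376 = 100.7680
  age 3: 0.199 × 293 = 58.3070
  age 4: 0.085 × 233 = 19.8050
  age 5: 0.053 × 44 = 2.3320
R₀ = 46.6400 + 100.7680 + 58.3070 + 19.8050 + 2.3320 = 227.8520

227.85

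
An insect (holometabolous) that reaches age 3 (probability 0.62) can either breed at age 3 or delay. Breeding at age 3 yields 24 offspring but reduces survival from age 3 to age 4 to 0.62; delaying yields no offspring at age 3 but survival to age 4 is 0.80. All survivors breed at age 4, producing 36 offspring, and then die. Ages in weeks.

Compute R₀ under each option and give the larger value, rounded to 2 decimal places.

28.72

breed at age 3: R₀ = 0.62 × (24 + 0.62 × 36) = 0.62 × 46.3200 = 28.7184
delay to age 4: R₀ = 0.62 × (0.80 × 36) = 0.62 × 28.8000 = 17.8560
Higher: breed at age 3 (28.7184).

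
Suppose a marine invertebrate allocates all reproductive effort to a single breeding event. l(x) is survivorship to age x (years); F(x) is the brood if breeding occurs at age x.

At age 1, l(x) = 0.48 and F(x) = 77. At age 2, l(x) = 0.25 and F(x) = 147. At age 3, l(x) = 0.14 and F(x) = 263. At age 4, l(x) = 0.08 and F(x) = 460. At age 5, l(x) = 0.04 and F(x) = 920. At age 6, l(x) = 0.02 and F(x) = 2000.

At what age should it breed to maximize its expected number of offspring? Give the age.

Expected offspring if breeding at age x = l(x) × F(x):
  age 1: 0.48 × 77 = 36.960
  age 2: 0.25 × 147 = 36.750
  age 3: 0.14 × 263 = 36.820
  age 4: 0.08 × 460 = 36.800
  age 5: 0.04 × 920 = 36.800
  age 6: 0.02 × 2000 = 40.000
Maximum at age 6 (40.000).

6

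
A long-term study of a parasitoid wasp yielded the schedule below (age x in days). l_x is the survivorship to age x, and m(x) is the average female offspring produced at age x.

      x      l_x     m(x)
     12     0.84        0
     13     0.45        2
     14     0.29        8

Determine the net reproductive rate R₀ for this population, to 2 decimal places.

R₀ = Σ l_x m(x):
  age 12: 0.84 × 0 = 0.0000
  age 13: 0.45 × 2 = 0.9000
  age 14: 0.29 × 8 = 2.3200
R₀ = 0.0000 + 0.9000 + 2.3200 = 3.2200

3.22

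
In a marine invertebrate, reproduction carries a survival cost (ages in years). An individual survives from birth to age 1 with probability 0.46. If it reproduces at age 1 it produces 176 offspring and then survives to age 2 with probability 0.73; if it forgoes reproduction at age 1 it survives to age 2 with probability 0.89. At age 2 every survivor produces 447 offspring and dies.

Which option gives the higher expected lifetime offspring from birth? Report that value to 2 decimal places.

231.06

breed at age 1: R₀ = 0.46 × (176 + 0.73 × 447) = 0.46 × 502.3100 = 231.0626
delay to age 2: R₀ = 0.46 × (0.89 × 447) = 0.46 × 397.8300 = 183.0018
Higher: breed at age 1 (231.0626).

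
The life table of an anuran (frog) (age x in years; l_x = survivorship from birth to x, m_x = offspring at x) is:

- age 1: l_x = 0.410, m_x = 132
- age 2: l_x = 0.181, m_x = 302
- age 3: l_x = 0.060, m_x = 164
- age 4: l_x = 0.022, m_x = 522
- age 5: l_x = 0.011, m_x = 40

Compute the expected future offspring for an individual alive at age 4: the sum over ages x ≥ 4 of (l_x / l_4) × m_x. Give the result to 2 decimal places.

l_4 = 0.022. Conditional survival from age 4 to x is l_x / l_4.
  x=4: (0.022/0.022) × 522 = 522.0000
  x=5: (0.011/0.022) × 40 = 20.0000
Sum = 522.0000 + 20.0000 = 542.0000

542.00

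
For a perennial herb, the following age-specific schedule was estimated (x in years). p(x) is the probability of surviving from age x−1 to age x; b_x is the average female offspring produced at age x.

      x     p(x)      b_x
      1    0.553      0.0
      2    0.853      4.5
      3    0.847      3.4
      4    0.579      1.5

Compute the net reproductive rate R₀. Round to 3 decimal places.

3.828

Survivorship from birth: l_x = p_1·p_2·…·p_x.
  l_1 = 0.55300
  l_2 = 0.47171
  l_3 = 0.39954
  l_4 = 0.23133
R₀ = Σ l_x b_x:
  age 1: 0.55300 × 0.0 = 0.0000
  age 2: 0.47171 × 4.5 = 2.1227
  age 3: 0.39954 × 3.4 = 1.3584
  age 4: 0.23133 × 1.5 = 0.3470
R₀ = 0.0000 + 2.1227 + 1.3584 + 0.3470 = 3.8281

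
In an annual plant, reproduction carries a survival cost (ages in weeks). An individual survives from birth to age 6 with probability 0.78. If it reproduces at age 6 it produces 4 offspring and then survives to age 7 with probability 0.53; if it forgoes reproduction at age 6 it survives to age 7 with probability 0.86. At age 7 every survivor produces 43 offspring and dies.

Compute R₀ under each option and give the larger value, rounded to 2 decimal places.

28.84

breed at age 6: R₀ = 0.78 × (4 + 0.53 × 43) = 0.78 × 26.7900 = 20.8962
delay to age 7: R₀ = 0.78 × (0.86 × 43) = 0.78 × 36.9800 = 28.8444
Higher: delay to age 7 (28.8444).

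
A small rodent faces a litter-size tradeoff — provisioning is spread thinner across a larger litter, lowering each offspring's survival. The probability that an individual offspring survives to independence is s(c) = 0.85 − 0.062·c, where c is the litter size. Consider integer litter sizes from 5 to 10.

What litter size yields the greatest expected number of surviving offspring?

Expected surviving offspring = c × s(c):
  c=5: 5 × 0.540 = 2.700
  c=6: 6 × 0.478 = 2.868
  c=7: 7 × 0.416 = 2.912
  c=8: 8 × 0.354 = 2.832
  c=9: 9 × 0.292 = 2.628
  c=10: 10 × 0.230 = 2.300
Maximum at c = 7 (2.912 surviving offspring).

7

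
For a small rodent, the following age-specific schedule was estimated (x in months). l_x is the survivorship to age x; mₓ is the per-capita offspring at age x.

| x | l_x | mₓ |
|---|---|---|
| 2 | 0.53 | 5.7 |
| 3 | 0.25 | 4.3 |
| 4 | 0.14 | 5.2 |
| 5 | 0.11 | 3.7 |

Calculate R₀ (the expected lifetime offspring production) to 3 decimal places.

5.231

R₀ = Σ l_x mₓ:
  age 2: 0.53 × 5.7 = 3.0210
  age 3: 0.25 × 4.3 = 1.0750
  age 4: 0.14 × 5.2 = 0.7280
  age 5: 0.11 × 3.7 = 0.4070
R₀ = 3.0210 + 1.0750 + 0.7280 + 0.4070 = 5.2310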